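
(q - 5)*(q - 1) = q^2 - 6*q + 5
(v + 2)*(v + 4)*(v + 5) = v^3 + 11*v^2 + 38*v + 40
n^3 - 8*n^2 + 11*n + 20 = (n - 5)*(n - 4)*(n + 1)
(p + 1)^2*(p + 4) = p^3 + 6*p^2 + 9*p + 4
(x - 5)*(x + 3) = x^2 - 2*x - 15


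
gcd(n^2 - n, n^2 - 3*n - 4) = 1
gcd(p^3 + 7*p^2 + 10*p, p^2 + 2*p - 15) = p + 5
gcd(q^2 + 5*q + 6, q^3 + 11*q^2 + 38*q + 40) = q + 2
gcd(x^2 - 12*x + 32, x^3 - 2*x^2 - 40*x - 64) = x - 8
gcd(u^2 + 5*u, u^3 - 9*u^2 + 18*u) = u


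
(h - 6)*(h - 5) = h^2 - 11*h + 30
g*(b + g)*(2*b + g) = 2*b^2*g + 3*b*g^2 + g^3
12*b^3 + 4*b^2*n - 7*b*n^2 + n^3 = (-6*b + n)*(-2*b + n)*(b + n)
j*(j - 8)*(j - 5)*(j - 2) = j^4 - 15*j^3 + 66*j^2 - 80*j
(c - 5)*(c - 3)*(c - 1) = c^3 - 9*c^2 + 23*c - 15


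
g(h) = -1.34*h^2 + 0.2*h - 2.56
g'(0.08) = -0.01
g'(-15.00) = 40.40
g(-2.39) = -10.69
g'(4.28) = -11.27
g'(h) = 0.2 - 2.68*h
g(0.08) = -2.55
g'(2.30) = -5.96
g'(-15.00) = 40.40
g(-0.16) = -2.63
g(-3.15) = -16.49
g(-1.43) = -5.59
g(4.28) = -26.25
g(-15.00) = -307.06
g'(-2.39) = 6.61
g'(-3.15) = 8.64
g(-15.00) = -307.06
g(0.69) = -3.06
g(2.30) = -9.19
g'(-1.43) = 4.03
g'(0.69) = -1.65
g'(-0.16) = 0.63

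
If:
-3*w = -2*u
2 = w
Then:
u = 3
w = 2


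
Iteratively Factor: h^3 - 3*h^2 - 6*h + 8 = (h - 4)*(h^2 + h - 2) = (h - 4)*(h - 1)*(h + 2)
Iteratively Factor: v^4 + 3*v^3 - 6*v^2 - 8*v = (v)*(v^3 + 3*v^2 - 6*v - 8) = v*(v - 2)*(v^2 + 5*v + 4) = v*(v - 2)*(v + 4)*(v + 1)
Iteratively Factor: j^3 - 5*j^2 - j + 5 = (j + 1)*(j^2 - 6*j + 5) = (j - 1)*(j + 1)*(j - 5)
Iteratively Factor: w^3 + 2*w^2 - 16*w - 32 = (w + 2)*(w^2 - 16) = (w + 2)*(w + 4)*(w - 4)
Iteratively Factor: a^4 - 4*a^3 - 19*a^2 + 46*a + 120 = (a + 2)*(a^3 - 6*a^2 - 7*a + 60) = (a + 2)*(a + 3)*(a^2 - 9*a + 20) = (a - 4)*(a + 2)*(a + 3)*(a - 5)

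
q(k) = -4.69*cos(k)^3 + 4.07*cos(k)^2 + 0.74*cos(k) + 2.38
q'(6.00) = -1.23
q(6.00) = 2.69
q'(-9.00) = -7.57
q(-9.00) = 8.63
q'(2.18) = 6.99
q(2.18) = 4.17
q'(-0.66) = -0.99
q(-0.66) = 3.19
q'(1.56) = -0.83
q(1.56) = 2.39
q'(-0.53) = -1.37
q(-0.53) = 3.04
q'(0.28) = 1.22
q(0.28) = 2.69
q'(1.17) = -1.63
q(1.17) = 3.01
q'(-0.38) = -1.42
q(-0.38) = 2.82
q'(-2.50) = -8.86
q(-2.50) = 6.81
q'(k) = 14.07*sin(k)*cos(k)^2 - 8.14*sin(k)*cos(k) - 0.74*sin(k)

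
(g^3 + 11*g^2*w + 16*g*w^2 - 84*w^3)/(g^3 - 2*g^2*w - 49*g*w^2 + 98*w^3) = (-g - 6*w)/(-g + 7*w)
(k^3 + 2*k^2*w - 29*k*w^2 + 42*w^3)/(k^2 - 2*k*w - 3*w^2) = (k^2 + 5*k*w - 14*w^2)/(k + w)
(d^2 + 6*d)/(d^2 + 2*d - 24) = d/(d - 4)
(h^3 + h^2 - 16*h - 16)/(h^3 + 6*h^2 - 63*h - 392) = (h^3 + h^2 - 16*h - 16)/(h^3 + 6*h^2 - 63*h - 392)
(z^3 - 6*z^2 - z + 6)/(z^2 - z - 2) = (z^2 - 7*z + 6)/(z - 2)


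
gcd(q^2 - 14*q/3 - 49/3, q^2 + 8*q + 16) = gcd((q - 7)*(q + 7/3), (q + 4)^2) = 1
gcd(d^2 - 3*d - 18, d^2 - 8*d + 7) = 1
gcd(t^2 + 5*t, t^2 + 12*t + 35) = t + 5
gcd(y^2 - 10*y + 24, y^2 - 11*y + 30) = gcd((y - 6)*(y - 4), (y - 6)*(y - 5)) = y - 6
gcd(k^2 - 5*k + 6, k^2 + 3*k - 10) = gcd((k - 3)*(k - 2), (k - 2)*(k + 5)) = k - 2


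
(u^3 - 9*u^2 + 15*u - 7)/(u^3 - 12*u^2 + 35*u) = (u^2 - 2*u + 1)/(u*(u - 5))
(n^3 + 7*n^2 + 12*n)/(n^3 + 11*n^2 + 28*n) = (n + 3)/(n + 7)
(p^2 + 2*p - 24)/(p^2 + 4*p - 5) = (p^2 + 2*p - 24)/(p^2 + 4*p - 5)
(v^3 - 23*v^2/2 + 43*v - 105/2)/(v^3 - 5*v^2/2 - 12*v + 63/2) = (2*v^2 - 17*v + 35)/(2*v^2 + v - 21)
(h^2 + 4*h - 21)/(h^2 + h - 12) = (h + 7)/(h + 4)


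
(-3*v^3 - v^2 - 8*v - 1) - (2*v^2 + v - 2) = -3*v^3 - 3*v^2 - 9*v + 1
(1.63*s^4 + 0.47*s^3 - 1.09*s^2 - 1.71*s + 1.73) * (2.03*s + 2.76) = 3.3089*s^5 + 5.4529*s^4 - 0.9155*s^3 - 6.4797*s^2 - 1.2077*s + 4.7748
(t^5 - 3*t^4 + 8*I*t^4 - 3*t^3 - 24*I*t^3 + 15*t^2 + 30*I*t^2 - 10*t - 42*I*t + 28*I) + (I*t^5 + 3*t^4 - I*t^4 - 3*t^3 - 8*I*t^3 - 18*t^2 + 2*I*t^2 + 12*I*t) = t^5 + I*t^5 + 7*I*t^4 - 6*t^3 - 32*I*t^3 - 3*t^2 + 32*I*t^2 - 10*t - 30*I*t + 28*I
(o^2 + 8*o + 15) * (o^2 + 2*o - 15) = o^4 + 10*o^3 + 16*o^2 - 90*o - 225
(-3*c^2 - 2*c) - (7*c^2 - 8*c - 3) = -10*c^2 + 6*c + 3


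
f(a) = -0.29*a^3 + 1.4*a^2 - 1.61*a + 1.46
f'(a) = -0.87*a^2 + 2.8*a - 1.61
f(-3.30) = 32.44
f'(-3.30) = -20.32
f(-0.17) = 1.78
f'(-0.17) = -2.11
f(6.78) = -35.48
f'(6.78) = -22.62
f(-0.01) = 1.48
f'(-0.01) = -1.64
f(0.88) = 0.93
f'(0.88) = 0.18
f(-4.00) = 48.86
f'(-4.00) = -26.73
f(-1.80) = 10.59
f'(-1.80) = -9.47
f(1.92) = 1.48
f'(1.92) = 0.56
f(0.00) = 1.46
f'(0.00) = -1.61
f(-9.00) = 340.76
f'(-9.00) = -97.28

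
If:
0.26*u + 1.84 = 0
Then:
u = -7.08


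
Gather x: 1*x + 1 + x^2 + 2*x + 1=x^2 + 3*x + 2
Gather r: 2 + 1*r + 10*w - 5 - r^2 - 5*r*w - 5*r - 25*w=-r^2 + r*(-5*w - 4) - 15*w - 3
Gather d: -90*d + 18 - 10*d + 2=20 - 100*d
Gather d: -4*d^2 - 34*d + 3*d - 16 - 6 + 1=-4*d^2 - 31*d - 21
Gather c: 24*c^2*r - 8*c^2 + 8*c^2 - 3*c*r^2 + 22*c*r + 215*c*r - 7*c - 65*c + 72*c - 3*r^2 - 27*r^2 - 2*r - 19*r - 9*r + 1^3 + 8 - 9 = 24*c^2*r + c*(-3*r^2 + 237*r) - 30*r^2 - 30*r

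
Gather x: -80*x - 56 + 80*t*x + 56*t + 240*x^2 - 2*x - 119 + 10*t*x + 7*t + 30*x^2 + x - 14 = 63*t + 270*x^2 + x*(90*t - 81) - 189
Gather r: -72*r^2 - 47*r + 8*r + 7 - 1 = -72*r^2 - 39*r + 6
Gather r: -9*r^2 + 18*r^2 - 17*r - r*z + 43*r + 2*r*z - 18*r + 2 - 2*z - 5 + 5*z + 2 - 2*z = 9*r^2 + r*(z + 8) + z - 1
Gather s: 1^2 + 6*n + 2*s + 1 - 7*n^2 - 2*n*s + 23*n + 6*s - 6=-7*n^2 + 29*n + s*(8 - 2*n) - 4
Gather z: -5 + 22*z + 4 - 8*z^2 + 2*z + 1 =-8*z^2 + 24*z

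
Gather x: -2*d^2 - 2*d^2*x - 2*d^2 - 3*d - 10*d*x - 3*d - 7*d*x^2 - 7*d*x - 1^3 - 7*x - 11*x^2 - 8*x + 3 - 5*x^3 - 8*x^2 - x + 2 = -4*d^2 - 6*d - 5*x^3 + x^2*(-7*d - 19) + x*(-2*d^2 - 17*d - 16) + 4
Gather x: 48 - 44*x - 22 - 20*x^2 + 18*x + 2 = -20*x^2 - 26*x + 28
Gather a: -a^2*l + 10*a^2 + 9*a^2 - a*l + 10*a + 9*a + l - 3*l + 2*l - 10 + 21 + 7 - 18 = a^2*(19 - l) + a*(19 - l)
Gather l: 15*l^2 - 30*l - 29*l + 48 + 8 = 15*l^2 - 59*l + 56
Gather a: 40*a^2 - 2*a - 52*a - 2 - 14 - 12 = 40*a^2 - 54*a - 28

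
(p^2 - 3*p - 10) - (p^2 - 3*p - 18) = 8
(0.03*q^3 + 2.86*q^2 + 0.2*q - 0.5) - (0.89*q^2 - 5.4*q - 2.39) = 0.03*q^3 + 1.97*q^2 + 5.6*q + 1.89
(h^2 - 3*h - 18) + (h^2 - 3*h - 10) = 2*h^2 - 6*h - 28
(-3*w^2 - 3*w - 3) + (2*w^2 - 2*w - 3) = -w^2 - 5*w - 6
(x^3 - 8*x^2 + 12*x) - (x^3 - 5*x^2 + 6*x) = -3*x^2 + 6*x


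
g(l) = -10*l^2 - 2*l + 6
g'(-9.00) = 178.00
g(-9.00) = -786.00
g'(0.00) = -2.00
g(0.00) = 6.00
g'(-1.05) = 19.00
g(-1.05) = -2.92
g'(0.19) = -5.80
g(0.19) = 5.26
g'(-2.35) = 45.00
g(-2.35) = -44.52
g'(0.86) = -19.20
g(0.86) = -3.12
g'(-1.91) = 36.20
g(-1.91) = -26.66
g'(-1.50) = 28.00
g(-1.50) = -13.50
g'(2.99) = -61.80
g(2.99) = -89.38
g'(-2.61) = 50.20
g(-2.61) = -56.90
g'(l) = -20*l - 2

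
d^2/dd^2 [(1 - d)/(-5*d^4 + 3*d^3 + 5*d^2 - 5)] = 2*(d^2*(d - 1)*(-20*d^2 + 9*d + 10)^2 + (-20*d^3 + 9*d^2 + 10*d + (d - 1)*(-30*d^2 + 9*d + 5))*(5*d^4 - 3*d^3 - 5*d^2 + 5))/(5*d^4 - 3*d^3 - 5*d^2 + 5)^3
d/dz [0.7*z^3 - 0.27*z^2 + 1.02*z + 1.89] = 2.1*z^2 - 0.54*z + 1.02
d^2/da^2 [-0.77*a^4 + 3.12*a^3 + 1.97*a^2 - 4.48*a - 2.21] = -9.24*a^2 + 18.72*a + 3.94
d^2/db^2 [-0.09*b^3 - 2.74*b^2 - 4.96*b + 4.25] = -0.54*b - 5.48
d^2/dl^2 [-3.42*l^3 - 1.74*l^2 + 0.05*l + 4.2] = -20.52*l - 3.48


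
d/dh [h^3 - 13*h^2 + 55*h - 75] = 3*h^2 - 26*h + 55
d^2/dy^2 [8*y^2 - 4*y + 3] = 16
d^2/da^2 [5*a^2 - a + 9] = 10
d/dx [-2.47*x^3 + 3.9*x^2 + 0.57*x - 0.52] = -7.41*x^2 + 7.8*x + 0.57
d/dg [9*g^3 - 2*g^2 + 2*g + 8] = 27*g^2 - 4*g + 2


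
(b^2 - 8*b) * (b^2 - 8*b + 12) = b^4 - 16*b^3 + 76*b^2 - 96*b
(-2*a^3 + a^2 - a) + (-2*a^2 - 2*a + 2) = -2*a^3 - a^2 - 3*a + 2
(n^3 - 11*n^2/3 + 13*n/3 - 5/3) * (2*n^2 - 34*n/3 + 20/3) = 2*n^5 - 56*n^4/3 + 512*n^3/9 - 692*n^2/9 + 430*n/9 - 100/9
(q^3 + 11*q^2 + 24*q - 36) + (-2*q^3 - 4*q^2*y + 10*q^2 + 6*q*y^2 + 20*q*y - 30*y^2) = -q^3 - 4*q^2*y + 21*q^2 + 6*q*y^2 + 20*q*y + 24*q - 30*y^2 - 36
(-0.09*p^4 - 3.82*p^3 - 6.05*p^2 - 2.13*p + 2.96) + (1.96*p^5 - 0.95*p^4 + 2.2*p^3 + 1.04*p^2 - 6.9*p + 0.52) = 1.96*p^5 - 1.04*p^4 - 1.62*p^3 - 5.01*p^2 - 9.03*p + 3.48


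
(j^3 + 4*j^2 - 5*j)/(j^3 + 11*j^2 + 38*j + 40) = j*(j - 1)/(j^2 + 6*j + 8)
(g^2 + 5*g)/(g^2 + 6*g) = (g + 5)/(g + 6)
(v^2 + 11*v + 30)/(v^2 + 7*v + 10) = (v + 6)/(v + 2)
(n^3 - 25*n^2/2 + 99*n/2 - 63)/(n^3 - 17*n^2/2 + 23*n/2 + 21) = (n - 3)/(n + 1)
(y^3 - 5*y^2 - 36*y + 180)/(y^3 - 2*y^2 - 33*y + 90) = (y - 6)/(y - 3)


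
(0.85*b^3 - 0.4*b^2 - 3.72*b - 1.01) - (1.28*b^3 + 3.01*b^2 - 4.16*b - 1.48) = -0.43*b^3 - 3.41*b^2 + 0.44*b + 0.47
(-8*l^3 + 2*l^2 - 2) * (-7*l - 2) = 56*l^4 + 2*l^3 - 4*l^2 + 14*l + 4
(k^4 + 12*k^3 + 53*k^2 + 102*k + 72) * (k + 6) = k^5 + 18*k^4 + 125*k^3 + 420*k^2 + 684*k + 432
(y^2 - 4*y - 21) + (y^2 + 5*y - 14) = 2*y^2 + y - 35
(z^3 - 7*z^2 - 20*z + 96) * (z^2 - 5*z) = z^5 - 12*z^4 + 15*z^3 + 196*z^2 - 480*z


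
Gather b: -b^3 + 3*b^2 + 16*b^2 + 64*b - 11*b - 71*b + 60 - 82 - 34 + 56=-b^3 + 19*b^2 - 18*b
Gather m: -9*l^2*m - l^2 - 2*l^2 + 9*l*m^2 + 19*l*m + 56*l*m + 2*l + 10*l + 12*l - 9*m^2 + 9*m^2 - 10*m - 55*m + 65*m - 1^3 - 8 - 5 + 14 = -3*l^2 + 9*l*m^2 + 24*l + m*(-9*l^2 + 75*l)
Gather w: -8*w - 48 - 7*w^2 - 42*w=-7*w^2 - 50*w - 48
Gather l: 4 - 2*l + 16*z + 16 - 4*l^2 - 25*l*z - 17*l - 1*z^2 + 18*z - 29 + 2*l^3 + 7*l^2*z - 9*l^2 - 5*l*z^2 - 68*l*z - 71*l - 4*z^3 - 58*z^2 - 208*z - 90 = 2*l^3 + l^2*(7*z - 13) + l*(-5*z^2 - 93*z - 90) - 4*z^3 - 59*z^2 - 174*z - 99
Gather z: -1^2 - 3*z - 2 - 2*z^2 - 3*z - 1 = -2*z^2 - 6*z - 4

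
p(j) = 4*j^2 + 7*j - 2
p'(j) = 8*j + 7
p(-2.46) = 4.99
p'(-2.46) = -12.68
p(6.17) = 193.47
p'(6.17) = 56.36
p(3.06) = 56.87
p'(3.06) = 31.48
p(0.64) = 4.12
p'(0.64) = 12.12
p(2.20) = 32.76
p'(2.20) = 24.60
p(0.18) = -0.61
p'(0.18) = 8.44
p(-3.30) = 18.46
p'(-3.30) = -19.40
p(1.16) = 11.50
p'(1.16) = 16.28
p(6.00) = 184.00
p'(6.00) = 55.00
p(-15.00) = 793.00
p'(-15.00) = -113.00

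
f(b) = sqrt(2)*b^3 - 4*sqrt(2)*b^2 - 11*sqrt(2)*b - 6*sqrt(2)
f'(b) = 3*sqrt(2)*b^2 - 8*sqrt(2)*b - 11*sqrt(2)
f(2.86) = -66.16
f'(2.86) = -13.21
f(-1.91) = -9.26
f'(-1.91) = 21.53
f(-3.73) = -102.55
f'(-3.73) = 85.67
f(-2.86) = -43.35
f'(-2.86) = 51.50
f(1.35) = -36.32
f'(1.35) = -23.10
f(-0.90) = -0.10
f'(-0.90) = -1.94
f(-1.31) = -0.99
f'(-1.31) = 6.55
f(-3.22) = -64.26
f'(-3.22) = 64.86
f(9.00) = 424.26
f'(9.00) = 226.27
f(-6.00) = -424.26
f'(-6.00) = 205.06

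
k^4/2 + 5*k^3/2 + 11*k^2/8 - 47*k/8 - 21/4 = (k/2 + 1/2)*(k - 3/2)*(k + 2)*(k + 7/2)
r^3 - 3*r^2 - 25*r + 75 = (r - 5)*(r - 3)*(r + 5)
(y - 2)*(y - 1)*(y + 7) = y^3 + 4*y^2 - 19*y + 14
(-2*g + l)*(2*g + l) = -4*g^2 + l^2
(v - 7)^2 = v^2 - 14*v + 49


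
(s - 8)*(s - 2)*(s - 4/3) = s^3 - 34*s^2/3 + 88*s/3 - 64/3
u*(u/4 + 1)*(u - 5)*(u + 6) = u^4/4 + 5*u^3/4 - 13*u^2/2 - 30*u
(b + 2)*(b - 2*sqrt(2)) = b^2 - 2*sqrt(2)*b + 2*b - 4*sqrt(2)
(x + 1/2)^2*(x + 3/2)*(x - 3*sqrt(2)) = x^4 - 3*sqrt(2)*x^3 + 5*x^3/2 - 15*sqrt(2)*x^2/2 + 7*x^2/4 - 21*sqrt(2)*x/4 + 3*x/8 - 9*sqrt(2)/8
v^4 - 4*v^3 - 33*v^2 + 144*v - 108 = (v - 6)*(v - 3)*(v - 1)*(v + 6)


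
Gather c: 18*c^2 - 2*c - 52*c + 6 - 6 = 18*c^2 - 54*c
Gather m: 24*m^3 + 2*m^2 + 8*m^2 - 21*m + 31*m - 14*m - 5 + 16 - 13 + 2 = 24*m^3 + 10*m^2 - 4*m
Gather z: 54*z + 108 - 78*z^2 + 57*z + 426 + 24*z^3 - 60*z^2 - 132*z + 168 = 24*z^3 - 138*z^2 - 21*z + 702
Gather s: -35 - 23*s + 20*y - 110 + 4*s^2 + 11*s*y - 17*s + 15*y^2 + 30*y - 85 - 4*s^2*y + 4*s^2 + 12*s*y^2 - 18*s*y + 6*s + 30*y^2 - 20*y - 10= s^2*(8 - 4*y) + s*(12*y^2 - 7*y - 34) + 45*y^2 + 30*y - 240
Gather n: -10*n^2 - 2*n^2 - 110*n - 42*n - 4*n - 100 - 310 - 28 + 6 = -12*n^2 - 156*n - 432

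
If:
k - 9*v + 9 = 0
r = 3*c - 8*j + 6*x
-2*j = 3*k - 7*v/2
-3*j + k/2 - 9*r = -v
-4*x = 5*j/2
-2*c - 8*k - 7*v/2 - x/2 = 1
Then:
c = -2440471/34046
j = -322416/17023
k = 269775/17023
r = 255363/34046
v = 46998/17023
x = 201510/17023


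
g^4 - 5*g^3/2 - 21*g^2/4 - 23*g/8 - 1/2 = (g - 4)*(g + 1/2)^3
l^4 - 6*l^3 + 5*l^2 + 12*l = l*(l - 4)*(l - 3)*(l + 1)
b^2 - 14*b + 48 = (b - 8)*(b - 6)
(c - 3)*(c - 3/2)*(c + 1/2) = c^3 - 4*c^2 + 9*c/4 + 9/4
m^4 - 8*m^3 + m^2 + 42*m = m*(m - 7)*(m - 3)*(m + 2)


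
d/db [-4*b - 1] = -4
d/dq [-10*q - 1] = -10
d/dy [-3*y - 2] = -3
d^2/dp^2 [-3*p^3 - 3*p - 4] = -18*p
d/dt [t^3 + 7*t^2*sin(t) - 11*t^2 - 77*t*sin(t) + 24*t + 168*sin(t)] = 7*t^2*cos(t) + 3*t^2 + 14*t*sin(t) - 77*t*cos(t) - 22*t - 77*sin(t) + 168*cos(t) + 24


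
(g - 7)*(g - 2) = g^2 - 9*g + 14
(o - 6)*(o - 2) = o^2 - 8*o + 12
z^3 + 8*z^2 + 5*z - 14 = (z - 1)*(z + 2)*(z + 7)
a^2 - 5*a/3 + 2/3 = (a - 1)*(a - 2/3)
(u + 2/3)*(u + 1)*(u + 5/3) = u^3 + 10*u^2/3 + 31*u/9 + 10/9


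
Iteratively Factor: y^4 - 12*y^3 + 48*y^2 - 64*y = (y - 4)*(y^3 - 8*y^2 + 16*y) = y*(y - 4)*(y^2 - 8*y + 16) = y*(y - 4)^2*(y - 4)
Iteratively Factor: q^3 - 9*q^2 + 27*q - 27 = (q - 3)*(q^2 - 6*q + 9) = (q - 3)^2*(q - 3)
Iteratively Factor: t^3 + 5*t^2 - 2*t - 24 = (t + 4)*(t^2 + t - 6) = (t + 3)*(t + 4)*(t - 2)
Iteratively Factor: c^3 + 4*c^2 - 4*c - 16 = (c + 4)*(c^2 - 4) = (c + 2)*(c + 4)*(c - 2)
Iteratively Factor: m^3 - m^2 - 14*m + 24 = (m + 4)*(m^2 - 5*m + 6) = (m - 2)*(m + 4)*(m - 3)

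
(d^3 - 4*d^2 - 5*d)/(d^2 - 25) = d*(d + 1)/(d + 5)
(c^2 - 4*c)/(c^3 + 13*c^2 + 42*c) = (c - 4)/(c^2 + 13*c + 42)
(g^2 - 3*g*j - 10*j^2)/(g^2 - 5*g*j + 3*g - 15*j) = (g + 2*j)/(g + 3)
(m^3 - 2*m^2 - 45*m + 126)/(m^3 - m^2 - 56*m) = (m^2 - 9*m + 18)/(m*(m - 8))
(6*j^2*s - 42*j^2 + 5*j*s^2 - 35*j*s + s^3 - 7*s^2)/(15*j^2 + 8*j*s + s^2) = (2*j*s - 14*j + s^2 - 7*s)/(5*j + s)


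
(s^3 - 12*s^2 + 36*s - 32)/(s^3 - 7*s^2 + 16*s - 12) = (s - 8)/(s - 3)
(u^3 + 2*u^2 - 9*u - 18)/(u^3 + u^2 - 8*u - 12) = (u + 3)/(u + 2)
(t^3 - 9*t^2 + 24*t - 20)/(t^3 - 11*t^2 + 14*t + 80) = (t^2 - 4*t + 4)/(t^2 - 6*t - 16)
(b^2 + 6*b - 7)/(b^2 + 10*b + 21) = (b - 1)/(b + 3)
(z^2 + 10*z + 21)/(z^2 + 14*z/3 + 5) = 3*(z + 7)/(3*z + 5)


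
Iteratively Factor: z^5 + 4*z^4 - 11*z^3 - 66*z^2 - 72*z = (z - 4)*(z^4 + 8*z^3 + 21*z^2 + 18*z) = (z - 4)*(z + 2)*(z^3 + 6*z^2 + 9*z) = (z - 4)*(z + 2)*(z + 3)*(z^2 + 3*z) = z*(z - 4)*(z + 2)*(z + 3)*(z + 3)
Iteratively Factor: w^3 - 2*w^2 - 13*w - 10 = (w + 1)*(w^2 - 3*w - 10) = (w - 5)*(w + 1)*(w + 2)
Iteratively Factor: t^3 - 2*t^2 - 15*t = (t + 3)*(t^2 - 5*t) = t*(t + 3)*(t - 5)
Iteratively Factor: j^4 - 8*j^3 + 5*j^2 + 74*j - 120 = (j - 4)*(j^3 - 4*j^2 - 11*j + 30) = (j - 4)*(j - 2)*(j^2 - 2*j - 15) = (j - 5)*(j - 4)*(j - 2)*(j + 3)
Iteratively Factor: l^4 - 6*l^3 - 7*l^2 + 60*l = (l)*(l^3 - 6*l^2 - 7*l + 60) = l*(l - 5)*(l^2 - l - 12) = l*(l - 5)*(l + 3)*(l - 4)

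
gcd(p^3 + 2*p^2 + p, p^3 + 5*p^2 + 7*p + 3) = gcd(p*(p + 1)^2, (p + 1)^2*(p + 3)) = p^2 + 2*p + 1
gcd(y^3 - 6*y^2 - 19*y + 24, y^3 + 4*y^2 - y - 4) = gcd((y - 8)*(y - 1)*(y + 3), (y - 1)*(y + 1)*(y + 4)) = y - 1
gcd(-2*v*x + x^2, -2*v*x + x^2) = -2*v*x + x^2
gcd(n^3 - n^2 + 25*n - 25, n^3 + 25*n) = n^2 + 25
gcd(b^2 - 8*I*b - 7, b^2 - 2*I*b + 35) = b - 7*I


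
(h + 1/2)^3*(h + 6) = h^4 + 15*h^3/2 + 39*h^2/4 + 37*h/8 + 3/4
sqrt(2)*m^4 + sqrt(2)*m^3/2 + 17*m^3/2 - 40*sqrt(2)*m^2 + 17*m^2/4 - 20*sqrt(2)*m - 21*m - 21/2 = (m + 1/2)*(m - 3*sqrt(2))*(m + 7*sqrt(2))*(sqrt(2)*m + 1/2)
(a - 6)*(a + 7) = a^2 + a - 42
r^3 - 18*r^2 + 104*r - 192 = (r - 8)*(r - 6)*(r - 4)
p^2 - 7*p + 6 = (p - 6)*(p - 1)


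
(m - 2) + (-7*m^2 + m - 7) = -7*m^2 + 2*m - 9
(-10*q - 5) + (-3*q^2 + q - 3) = -3*q^2 - 9*q - 8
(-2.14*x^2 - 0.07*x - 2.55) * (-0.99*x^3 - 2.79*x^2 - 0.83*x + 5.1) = 2.1186*x^5 + 6.0399*x^4 + 4.496*x^3 - 3.7414*x^2 + 1.7595*x - 13.005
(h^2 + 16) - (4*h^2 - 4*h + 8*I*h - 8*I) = -3*h^2 + 4*h - 8*I*h + 16 + 8*I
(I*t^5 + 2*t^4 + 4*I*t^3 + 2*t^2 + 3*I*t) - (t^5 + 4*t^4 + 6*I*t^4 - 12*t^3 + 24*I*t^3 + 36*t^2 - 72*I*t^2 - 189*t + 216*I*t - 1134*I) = -t^5 + I*t^5 - 2*t^4 - 6*I*t^4 + 12*t^3 - 20*I*t^3 - 34*t^2 + 72*I*t^2 + 189*t - 213*I*t + 1134*I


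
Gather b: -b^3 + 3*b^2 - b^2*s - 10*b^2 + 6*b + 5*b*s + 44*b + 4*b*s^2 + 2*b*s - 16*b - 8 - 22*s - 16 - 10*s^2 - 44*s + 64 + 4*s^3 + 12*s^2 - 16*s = -b^3 + b^2*(-s - 7) + b*(4*s^2 + 7*s + 34) + 4*s^3 + 2*s^2 - 82*s + 40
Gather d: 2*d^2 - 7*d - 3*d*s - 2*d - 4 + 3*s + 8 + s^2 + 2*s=2*d^2 + d*(-3*s - 9) + s^2 + 5*s + 4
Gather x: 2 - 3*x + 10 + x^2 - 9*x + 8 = x^2 - 12*x + 20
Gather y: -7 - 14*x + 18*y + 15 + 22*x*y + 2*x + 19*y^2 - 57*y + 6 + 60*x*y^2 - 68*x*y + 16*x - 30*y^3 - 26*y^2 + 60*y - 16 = 4*x - 30*y^3 + y^2*(60*x - 7) + y*(21 - 46*x) - 2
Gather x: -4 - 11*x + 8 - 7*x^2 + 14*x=-7*x^2 + 3*x + 4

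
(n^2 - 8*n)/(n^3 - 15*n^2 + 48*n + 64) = n/(n^2 - 7*n - 8)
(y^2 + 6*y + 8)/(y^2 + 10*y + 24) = (y + 2)/(y + 6)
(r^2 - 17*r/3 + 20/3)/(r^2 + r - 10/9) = 3*(3*r^2 - 17*r + 20)/(9*r^2 + 9*r - 10)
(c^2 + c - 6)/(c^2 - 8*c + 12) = (c + 3)/(c - 6)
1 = 1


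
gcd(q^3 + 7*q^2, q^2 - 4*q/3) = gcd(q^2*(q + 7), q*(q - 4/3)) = q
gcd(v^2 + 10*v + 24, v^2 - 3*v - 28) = v + 4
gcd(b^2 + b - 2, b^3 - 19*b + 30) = 1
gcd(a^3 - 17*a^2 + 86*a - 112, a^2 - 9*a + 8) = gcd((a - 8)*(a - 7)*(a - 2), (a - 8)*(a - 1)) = a - 8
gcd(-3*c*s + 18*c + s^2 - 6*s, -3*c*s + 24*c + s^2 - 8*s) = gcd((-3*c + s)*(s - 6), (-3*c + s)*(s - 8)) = -3*c + s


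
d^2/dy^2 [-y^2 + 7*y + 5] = -2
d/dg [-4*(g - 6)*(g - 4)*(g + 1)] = -12*g^2 + 72*g - 56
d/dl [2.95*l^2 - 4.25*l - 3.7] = 5.9*l - 4.25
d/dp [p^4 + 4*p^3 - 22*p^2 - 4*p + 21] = 4*p^3 + 12*p^2 - 44*p - 4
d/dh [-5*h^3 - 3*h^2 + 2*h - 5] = -15*h^2 - 6*h + 2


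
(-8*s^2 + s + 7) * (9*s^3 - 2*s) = -72*s^5 + 9*s^4 + 79*s^3 - 2*s^2 - 14*s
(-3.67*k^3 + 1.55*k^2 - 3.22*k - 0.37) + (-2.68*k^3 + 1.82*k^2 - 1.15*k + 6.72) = -6.35*k^3 + 3.37*k^2 - 4.37*k + 6.35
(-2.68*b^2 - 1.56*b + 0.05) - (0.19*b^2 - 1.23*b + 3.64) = -2.87*b^2 - 0.33*b - 3.59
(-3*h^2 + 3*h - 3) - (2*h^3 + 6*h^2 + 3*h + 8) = -2*h^3 - 9*h^2 - 11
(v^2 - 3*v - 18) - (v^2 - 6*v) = 3*v - 18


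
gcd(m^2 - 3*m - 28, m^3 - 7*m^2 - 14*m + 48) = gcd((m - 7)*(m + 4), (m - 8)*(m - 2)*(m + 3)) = 1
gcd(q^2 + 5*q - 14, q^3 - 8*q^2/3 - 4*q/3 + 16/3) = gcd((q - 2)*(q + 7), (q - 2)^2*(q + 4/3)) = q - 2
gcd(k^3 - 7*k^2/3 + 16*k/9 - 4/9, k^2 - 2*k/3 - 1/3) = k - 1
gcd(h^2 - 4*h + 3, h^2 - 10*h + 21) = h - 3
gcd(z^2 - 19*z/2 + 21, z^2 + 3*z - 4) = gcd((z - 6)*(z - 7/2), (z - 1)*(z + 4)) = 1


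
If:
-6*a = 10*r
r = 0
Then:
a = 0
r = 0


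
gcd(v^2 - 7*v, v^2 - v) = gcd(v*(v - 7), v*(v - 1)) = v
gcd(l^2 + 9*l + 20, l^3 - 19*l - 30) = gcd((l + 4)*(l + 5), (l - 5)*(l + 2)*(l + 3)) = 1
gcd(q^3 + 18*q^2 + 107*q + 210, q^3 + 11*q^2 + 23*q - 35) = q^2 + 12*q + 35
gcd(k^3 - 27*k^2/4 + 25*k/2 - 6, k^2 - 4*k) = k - 4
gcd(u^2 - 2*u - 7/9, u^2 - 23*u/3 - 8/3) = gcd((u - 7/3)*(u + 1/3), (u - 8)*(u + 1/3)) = u + 1/3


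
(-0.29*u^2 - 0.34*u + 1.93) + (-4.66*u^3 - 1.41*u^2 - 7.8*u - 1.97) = -4.66*u^3 - 1.7*u^2 - 8.14*u - 0.04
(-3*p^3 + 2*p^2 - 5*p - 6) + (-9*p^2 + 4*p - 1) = -3*p^3 - 7*p^2 - p - 7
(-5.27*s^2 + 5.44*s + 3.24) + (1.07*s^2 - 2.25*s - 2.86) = -4.2*s^2 + 3.19*s + 0.38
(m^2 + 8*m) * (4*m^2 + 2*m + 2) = 4*m^4 + 34*m^3 + 18*m^2 + 16*m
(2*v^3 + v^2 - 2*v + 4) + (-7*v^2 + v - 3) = 2*v^3 - 6*v^2 - v + 1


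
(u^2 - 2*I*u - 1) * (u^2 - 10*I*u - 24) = u^4 - 12*I*u^3 - 45*u^2 + 58*I*u + 24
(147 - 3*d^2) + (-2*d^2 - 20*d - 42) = -5*d^2 - 20*d + 105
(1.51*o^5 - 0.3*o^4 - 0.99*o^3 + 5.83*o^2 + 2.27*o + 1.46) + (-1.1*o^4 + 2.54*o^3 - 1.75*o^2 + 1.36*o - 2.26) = 1.51*o^5 - 1.4*o^4 + 1.55*o^3 + 4.08*o^2 + 3.63*o - 0.8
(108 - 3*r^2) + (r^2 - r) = -2*r^2 - r + 108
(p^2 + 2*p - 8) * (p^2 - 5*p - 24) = p^4 - 3*p^3 - 42*p^2 - 8*p + 192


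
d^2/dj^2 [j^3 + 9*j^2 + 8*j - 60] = 6*j + 18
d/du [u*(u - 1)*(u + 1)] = 3*u^2 - 1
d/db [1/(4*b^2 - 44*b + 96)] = (11 - 2*b)/(4*(b^2 - 11*b + 24)^2)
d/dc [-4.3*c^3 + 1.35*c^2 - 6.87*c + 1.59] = -12.9*c^2 + 2.7*c - 6.87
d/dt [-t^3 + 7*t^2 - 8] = t*(14 - 3*t)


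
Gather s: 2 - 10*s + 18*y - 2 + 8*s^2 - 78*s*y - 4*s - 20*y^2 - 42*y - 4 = 8*s^2 + s*(-78*y - 14) - 20*y^2 - 24*y - 4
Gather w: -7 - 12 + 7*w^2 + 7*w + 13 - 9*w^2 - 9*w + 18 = -2*w^2 - 2*w + 12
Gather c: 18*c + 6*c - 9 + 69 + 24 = 24*c + 84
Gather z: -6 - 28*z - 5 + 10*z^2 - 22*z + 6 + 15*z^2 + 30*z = 25*z^2 - 20*z - 5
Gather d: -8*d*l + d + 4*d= d*(5 - 8*l)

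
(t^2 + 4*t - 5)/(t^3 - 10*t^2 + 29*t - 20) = (t + 5)/(t^2 - 9*t + 20)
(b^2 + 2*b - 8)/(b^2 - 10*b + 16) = (b + 4)/(b - 8)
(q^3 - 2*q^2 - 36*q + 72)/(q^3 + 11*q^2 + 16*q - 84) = (q - 6)/(q + 7)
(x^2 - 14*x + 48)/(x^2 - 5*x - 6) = (x - 8)/(x + 1)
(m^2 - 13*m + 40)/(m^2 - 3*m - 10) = (m - 8)/(m + 2)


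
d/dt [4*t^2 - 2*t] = 8*t - 2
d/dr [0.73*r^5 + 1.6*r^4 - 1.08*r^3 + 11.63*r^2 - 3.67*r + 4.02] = 3.65*r^4 + 6.4*r^3 - 3.24*r^2 + 23.26*r - 3.67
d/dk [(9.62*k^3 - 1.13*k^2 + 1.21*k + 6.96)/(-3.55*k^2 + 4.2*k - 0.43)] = (-34.151*k^4 + 80.808*k^3 - 12.8603*k^2 + 50.3878*k - 29.7523)/(12.6025*k^4 - 29.82*k^3 + 20.693*k^2 - 3.612*k + 0.1849)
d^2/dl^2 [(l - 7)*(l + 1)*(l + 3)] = 6*l - 6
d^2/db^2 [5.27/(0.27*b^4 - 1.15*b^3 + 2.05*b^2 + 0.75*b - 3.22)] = ((-17.0748*b^2 + 36.363*b - 21.607)*(0.27*b^4 - 1.15*b^3 + 2.05*b^2 + 0.75*b - 3.22) + 5.27*(1.08*b^3 - 3.45*b^2 + 4.1*b + 0.75)*(2.16*b^3 - 6.9*b^2 + 8.2*b + 1.5))/(0.27*b^4 - 1.15*b^3 + 2.05*b^2 + 0.75*b - 3.22)^3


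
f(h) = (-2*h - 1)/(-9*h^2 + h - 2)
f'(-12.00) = 0.00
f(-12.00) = -0.02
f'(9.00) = 0.00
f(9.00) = 0.03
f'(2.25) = -0.06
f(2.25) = 0.12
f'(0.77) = -0.45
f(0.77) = 0.39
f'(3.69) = -0.02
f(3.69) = 0.07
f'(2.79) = -0.04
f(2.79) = 0.09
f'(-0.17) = 1.28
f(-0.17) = 0.27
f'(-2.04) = -0.02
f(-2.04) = -0.07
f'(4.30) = -0.02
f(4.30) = 0.06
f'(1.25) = -0.21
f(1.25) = 0.24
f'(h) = (-2*h - 1)*(18*h - 1)/(-9*h^2 + h - 2)^2 - 2/(-9*h^2 + h - 2)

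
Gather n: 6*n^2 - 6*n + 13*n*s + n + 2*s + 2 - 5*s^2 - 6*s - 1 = 6*n^2 + n*(13*s - 5) - 5*s^2 - 4*s + 1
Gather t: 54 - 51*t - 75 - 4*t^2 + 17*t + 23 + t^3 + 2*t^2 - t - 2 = t^3 - 2*t^2 - 35*t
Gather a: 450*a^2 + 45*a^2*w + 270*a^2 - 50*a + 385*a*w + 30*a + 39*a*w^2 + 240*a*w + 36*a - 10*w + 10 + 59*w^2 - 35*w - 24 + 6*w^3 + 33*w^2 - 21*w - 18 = a^2*(45*w + 720) + a*(39*w^2 + 625*w + 16) + 6*w^3 + 92*w^2 - 66*w - 32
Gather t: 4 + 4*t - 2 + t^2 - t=t^2 + 3*t + 2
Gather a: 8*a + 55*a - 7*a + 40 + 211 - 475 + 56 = 56*a - 168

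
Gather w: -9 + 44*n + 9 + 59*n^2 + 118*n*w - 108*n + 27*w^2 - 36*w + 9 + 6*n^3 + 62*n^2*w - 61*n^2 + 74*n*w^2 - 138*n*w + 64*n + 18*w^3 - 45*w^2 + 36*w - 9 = 6*n^3 - 2*n^2 + 18*w^3 + w^2*(74*n - 18) + w*(62*n^2 - 20*n)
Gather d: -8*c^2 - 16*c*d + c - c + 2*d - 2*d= -8*c^2 - 16*c*d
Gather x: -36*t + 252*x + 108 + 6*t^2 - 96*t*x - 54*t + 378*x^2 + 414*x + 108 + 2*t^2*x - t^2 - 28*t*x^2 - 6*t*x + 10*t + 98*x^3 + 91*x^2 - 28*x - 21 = 5*t^2 - 80*t + 98*x^3 + x^2*(469 - 28*t) + x*(2*t^2 - 102*t + 638) + 195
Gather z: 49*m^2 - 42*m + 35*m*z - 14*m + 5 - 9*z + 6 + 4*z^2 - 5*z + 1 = 49*m^2 - 56*m + 4*z^2 + z*(35*m - 14) + 12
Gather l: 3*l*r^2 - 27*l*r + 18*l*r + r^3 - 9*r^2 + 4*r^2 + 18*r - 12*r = l*(3*r^2 - 9*r) + r^3 - 5*r^2 + 6*r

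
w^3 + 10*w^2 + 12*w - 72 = (w - 2)*(w + 6)^2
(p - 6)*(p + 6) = p^2 - 36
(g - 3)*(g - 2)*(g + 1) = g^3 - 4*g^2 + g + 6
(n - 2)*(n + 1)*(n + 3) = n^3 + 2*n^2 - 5*n - 6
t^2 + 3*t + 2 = (t + 1)*(t + 2)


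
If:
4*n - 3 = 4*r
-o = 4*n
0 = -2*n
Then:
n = 0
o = 0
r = -3/4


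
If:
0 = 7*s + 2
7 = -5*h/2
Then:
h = -14/5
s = -2/7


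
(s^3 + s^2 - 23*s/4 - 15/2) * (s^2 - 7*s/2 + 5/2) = s^5 - 5*s^4/2 - 27*s^3/4 + 121*s^2/8 + 95*s/8 - 75/4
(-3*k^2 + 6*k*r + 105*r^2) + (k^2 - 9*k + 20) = -2*k^2 + 6*k*r - 9*k + 105*r^2 + 20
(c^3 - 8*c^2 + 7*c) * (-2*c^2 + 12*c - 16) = -2*c^5 + 28*c^4 - 126*c^3 + 212*c^2 - 112*c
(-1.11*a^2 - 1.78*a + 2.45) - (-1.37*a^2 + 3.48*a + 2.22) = 0.26*a^2 - 5.26*a + 0.23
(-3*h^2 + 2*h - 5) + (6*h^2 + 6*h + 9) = 3*h^2 + 8*h + 4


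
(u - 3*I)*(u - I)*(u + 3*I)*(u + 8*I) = u^4 + 7*I*u^3 + 17*u^2 + 63*I*u + 72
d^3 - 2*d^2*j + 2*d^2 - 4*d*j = d*(d + 2)*(d - 2*j)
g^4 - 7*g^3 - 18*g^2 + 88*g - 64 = (g - 8)*(g - 2)*(g - 1)*(g + 4)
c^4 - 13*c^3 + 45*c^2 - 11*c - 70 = (c - 7)*(c - 5)*(c - 2)*(c + 1)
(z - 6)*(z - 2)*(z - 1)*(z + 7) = z^4 - 2*z^3 - 43*z^2 + 128*z - 84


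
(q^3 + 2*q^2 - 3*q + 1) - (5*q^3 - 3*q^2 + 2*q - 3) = -4*q^3 + 5*q^2 - 5*q + 4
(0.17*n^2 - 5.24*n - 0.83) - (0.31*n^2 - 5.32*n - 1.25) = -0.14*n^2 + 0.0800000000000001*n + 0.42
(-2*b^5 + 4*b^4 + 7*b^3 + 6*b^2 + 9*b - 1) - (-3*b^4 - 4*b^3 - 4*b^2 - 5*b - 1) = -2*b^5 + 7*b^4 + 11*b^3 + 10*b^2 + 14*b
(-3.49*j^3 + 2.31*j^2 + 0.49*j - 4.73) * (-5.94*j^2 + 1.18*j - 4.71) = 20.7306*j^5 - 17.8396*j^4 + 16.2531*j^3 + 17.7943*j^2 - 7.8893*j + 22.2783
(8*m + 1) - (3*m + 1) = 5*m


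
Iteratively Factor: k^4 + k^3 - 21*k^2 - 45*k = (k + 3)*(k^3 - 2*k^2 - 15*k) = k*(k + 3)*(k^2 - 2*k - 15) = k*(k + 3)^2*(k - 5)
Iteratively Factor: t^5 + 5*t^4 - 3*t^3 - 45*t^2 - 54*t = (t)*(t^4 + 5*t^3 - 3*t^2 - 45*t - 54) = t*(t + 2)*(t^3 + 3*t^2 - 9*t - 27) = t*(t - 3)*(t + 2)*(t^2 + 6*t + 9) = t*(t - 3)*(t + 2)*(t + 3)*(t + 3)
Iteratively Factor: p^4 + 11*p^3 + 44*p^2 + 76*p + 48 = (p + 4)*(p^3 + 7*p^2 + 16*p + 12) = (p + 3)*(p + 4)*(p^2 + 4*p + 4) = (p + 2)*(p + 3)*(p + 4)*(p + 2)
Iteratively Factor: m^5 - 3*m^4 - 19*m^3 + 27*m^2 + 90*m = (m - 5)*(m^4 + 2*m^3 - 9*m^2 - 18*m) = (m - 5)*(m + 2)*(m^3 - 9*m) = m*(m - 5)*(m + 2)*(m^2 - 9) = m*(m - 5)*(m + 2)*(m + 3)*(m - 3)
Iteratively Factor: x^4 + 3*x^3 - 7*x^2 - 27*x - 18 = (x + 1)*(x^3 + 2*x^2 - 9*x - 18) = (x + 1)*(x + 2)*(x^2 - 9) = (x - 3)*(x + 1)*(x + 2)*(x + 3)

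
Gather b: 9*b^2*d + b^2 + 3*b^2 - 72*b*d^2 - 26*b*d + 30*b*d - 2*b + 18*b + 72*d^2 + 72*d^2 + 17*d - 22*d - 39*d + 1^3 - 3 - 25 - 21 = b^2*(9*d + 4) + b*(-72*d^2 + 4*d + 16) + 144*d^2 - 44*d - 48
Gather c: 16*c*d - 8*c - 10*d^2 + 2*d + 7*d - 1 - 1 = c*(16*d - 8) - 10*d^2 + 9*d - 2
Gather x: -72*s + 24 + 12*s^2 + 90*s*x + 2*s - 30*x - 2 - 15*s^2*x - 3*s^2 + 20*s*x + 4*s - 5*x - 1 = 9*s^2 - 66*s + x*(-15*s^2 + 110*s - 35) + 21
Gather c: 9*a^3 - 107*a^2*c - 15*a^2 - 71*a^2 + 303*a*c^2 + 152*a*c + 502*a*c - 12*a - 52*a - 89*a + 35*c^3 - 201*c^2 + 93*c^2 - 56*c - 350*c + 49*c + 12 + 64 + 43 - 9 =9*a^3 - 86*a^2 - 153*a + 35*c^3 + c^2*(303*a - 108) + c*(-107*a^2 + 654*a - 357) + 110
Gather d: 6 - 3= 3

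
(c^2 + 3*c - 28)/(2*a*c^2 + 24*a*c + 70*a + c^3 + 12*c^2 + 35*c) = (c - 4)/(2*a*c + 10*a + c^2 + 5*c)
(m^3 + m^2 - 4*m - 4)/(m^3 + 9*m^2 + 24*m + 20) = (m^2 - m - 2)/(m^2 + 7*m + 10)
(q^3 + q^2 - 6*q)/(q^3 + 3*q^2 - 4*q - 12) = q/(q + 2)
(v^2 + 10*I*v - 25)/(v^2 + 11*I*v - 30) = (v + 5*I)/(v + 6*I)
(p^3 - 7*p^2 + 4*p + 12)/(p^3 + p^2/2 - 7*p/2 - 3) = 2*(p - 6)/(2*p + 3)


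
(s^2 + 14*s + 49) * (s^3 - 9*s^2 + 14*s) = s^5 + 5*s^4 - 63*s^3 - 245*s^2 + 686*s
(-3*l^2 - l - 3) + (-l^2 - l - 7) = -4*l^2 - 2*l - 10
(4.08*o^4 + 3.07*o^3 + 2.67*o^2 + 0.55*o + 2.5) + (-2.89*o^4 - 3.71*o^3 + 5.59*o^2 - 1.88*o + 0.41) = 1.19*o^4 - 0.64*o^3 + 8.26*o^2 - 1.33*o + 2.91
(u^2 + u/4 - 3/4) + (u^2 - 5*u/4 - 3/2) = 2*u^2 - u - 9/4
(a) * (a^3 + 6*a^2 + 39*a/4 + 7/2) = a^4 + 6*a^3 + 39*a^2/4 + 7*a/2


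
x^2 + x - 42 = (x - 6)*(x + 7)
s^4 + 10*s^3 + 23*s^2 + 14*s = s*(s + 1)*(s + 2)*(s + 7)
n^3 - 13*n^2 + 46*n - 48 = (n - 8)*(n - 3)*(n - 2)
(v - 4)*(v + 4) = v^2 - 16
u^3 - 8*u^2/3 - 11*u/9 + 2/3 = (u - 3)*(u - 1/3)*(u + 2/3)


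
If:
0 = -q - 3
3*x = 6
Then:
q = -3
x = 2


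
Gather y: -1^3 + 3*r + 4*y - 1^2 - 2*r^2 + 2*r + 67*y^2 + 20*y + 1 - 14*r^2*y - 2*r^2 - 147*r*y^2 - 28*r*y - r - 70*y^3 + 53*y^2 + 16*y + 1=-4*r^2 + 4*r - 70*y^3 + y^2*(120 - 147*r) + y*(-14*r^2 - 28*r + 40)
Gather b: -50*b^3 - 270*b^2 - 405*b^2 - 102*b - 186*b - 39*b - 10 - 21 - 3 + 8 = -50*b^3 - 675*b^2 - 327*b - 26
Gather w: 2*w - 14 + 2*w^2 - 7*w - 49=2*w^2 - 5*w - 63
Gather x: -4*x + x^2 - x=x^2 - 5*x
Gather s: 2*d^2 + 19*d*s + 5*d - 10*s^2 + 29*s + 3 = 2*d^2 + 5*d - 10*s^2 + s*(19*d + 29) + 3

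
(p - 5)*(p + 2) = p^2 - 3*p - 10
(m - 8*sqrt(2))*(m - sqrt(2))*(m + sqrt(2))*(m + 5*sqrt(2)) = m^4 - 3*sqrt(2)*m^3 - 82*m^2 + 6*sqrt(2)*m + 160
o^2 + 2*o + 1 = (o + 1)^2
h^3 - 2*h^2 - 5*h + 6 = (h - 3)*(h - 1)*(h + 2)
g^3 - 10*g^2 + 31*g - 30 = (g - 5)*(g - 3)*(g - 2)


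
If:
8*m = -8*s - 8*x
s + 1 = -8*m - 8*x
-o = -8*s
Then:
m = -x - 1/7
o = 8/7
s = 1/7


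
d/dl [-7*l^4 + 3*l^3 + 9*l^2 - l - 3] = -28*l^3 + 9*l^2 + 18*l - 1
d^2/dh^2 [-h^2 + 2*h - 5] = -2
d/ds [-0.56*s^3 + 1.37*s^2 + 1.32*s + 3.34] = -1.68*s^2 + 2.74*s + 1.32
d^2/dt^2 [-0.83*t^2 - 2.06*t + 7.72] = -1.66000000000000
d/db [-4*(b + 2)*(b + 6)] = -8*b - 32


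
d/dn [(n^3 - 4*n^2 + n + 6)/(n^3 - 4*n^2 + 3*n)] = 2*(2*n - 1)/(n^2*(n^2 - 2*n + 1))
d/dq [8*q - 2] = 8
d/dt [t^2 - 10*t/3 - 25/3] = 2*t - 10/3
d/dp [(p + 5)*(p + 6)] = 2*p + 11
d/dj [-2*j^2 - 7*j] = -4*j - 7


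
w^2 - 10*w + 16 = (w - 8)*(w - 2)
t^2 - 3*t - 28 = (t - 7)*(t + 4)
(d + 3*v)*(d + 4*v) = d^2 + 7*d*v + 12*v^2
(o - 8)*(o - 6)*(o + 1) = o^3 - 13*o^2 + 34*o + 48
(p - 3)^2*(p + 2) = p^3 - 4*p^2 - 3*p + 18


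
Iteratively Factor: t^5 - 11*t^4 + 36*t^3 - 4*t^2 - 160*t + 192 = (t + 2)*(t^4 - 13*t^3 + 62*t^2 - 128*t + 96) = (t - 4)*(t + 2)*(t^3 - 9*t^2 + 26*t - 24) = (t - 4)^2*(t + 2)*(t^2 - 5*t + 6) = (t - 4)^2*(t - 2)*(t + 2)*(t - 3)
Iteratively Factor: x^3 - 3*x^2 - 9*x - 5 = (x + 1)*(x^2 - 4*x - 5) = (x - 5)*(x + 1)*(x + 1)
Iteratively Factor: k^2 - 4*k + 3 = (k - 1)*(k - 3)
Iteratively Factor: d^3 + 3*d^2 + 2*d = (d + 1)*(d^2 + 2*d) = d*(d + 1)*(d + 2)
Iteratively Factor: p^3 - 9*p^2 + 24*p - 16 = (p - 4)*(p^2 - 5*p + 4) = (p - 4)*(p - 1)*(p - 4)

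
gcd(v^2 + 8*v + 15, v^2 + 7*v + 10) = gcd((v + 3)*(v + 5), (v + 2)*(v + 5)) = v + 5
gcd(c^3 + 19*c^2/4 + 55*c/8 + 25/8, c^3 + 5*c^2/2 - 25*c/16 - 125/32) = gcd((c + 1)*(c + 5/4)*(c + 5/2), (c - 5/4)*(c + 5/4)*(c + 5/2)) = c^2 + 15*c/4 + 25/8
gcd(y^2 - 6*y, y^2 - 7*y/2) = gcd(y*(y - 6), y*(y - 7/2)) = y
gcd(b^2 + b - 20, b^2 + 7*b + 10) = b + 5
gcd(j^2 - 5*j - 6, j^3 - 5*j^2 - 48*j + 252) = j - 6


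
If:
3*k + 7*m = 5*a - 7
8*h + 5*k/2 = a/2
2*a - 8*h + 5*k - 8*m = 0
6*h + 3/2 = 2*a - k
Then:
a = 1310/1201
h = 795/4804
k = -374/1201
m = -105/1201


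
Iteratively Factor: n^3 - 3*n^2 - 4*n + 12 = (n - 3)*(n^2 - 4) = (n - 3)*(n + 2)*(n - 2)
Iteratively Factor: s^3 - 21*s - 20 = (s + 1)*(s^2 - s - 20) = (s - 5)*(s + 1)*(s + 4)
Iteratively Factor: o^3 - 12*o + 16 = (o - 2)*(o^2 + 2*o - 8) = (o - 2)*(o + 4)*(o - 2)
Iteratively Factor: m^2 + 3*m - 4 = (m + 4)*(m - 1)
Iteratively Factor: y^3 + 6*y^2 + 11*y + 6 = (y + 2)*(y^2 + 4*y + 3) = (y + 2)*(y + 3)*(y + 1)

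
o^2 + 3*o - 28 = (o - 4)*(o + 7)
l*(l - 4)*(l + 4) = l^3 - 16*l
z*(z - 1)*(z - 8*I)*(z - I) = z^4 - z^3 - 9*I*z^3 - 8*z^2 + 9*I*z^2 + 8*z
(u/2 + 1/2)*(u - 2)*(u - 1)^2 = u^4/2 - 3*u^3/2 + u^2/2 + 3*u/2 - 1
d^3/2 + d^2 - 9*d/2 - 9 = (d/2 + 1)*(d - 3)*(d + 3)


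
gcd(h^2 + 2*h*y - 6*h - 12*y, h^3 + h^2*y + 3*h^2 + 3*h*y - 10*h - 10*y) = 1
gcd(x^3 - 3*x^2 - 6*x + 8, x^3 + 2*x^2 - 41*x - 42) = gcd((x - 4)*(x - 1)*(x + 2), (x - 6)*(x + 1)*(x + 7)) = 1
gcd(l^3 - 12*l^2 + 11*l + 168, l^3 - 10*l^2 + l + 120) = l^2 - 5*l - 24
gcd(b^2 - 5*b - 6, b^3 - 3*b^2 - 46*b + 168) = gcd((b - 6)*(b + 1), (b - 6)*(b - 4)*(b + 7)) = b - 6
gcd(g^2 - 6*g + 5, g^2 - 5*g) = g - 5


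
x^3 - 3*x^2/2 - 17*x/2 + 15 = (x - 5/2)*(x - 2)*(x + 3)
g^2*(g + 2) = g^3 + 2*g^2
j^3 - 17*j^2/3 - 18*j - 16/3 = (j - 8)*(j + 1/3)*(j + 2)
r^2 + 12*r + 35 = (r + 5)*(r + 7)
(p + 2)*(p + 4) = p^2 + 6*p + 8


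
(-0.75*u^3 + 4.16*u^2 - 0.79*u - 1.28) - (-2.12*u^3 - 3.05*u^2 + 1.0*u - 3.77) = 1.37*u^3 + 7.21*u^2 - 1.79*u + 2.49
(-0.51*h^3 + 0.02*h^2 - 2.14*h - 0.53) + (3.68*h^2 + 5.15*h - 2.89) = -0.51*h^3 + 3.7*h^2 + 3.01*h - 3.42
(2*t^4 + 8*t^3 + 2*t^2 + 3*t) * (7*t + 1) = 14*t^5 + 58*t^4 + 22*t^3 + 23*t^2 + 3*t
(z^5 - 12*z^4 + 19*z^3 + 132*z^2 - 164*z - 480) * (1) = z^5 - 12*z^4 + 19*z^3 + 132*z^2 - 164*z - 480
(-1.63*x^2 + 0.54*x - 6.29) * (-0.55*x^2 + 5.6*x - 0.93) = 0.8965*x^4 - 9.425*x^3 + 7.9994*x^2 - 35.7262*x + 5.8497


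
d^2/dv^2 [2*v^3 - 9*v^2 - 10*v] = 12*v - 18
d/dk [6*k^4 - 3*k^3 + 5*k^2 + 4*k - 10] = 24*k^3 - 9*k^2 + 10*k + 4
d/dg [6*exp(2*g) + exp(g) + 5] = (12*exp(g) + 1)*exp(g)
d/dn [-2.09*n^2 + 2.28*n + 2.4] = 2.28 - 4.18*n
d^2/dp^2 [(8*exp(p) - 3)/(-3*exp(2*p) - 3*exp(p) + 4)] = (-72*exp(4*p) + 180*exp(3*p) - 495*exp(2*p) + 75*exp(p) - 92)*exp(p)/(27*exp(6*p) + 81*exp(5*p) - 27*exp(4*p) - 189*exp(3*p) + 36*exp(2*p) + 144*exp(p) - 64)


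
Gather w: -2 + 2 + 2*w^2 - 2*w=2*w^2 - 2*w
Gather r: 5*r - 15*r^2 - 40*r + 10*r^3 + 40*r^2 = 10*r^3 + 25*r^2 - 35*r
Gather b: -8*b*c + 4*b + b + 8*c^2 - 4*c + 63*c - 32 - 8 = b*(5 - 8*c) + 8*c^2 + 59*c - 40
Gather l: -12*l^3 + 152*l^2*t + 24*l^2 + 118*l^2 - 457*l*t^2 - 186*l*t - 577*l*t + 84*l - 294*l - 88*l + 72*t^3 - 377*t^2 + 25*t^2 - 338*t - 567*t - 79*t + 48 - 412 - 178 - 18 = -12*l^3 + l^2*(152*t + 142) + l*(-457*t^2 - 763*t - 298) + 72*t^3 - 352*t^2 - 984*t - 560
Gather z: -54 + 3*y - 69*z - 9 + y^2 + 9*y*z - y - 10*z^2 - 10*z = y^2 + 2*y - 10*z^2 + z*(9*y - 79) - 63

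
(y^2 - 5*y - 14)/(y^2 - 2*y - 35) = (y + 2)/(y + 5)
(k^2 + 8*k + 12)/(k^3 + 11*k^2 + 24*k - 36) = (k + 2)/(k^2 + 5*k - 6)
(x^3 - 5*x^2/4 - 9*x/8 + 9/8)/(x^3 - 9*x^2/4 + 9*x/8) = (x + 1)/x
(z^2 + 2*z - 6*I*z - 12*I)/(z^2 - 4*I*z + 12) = (z + 2)/(z + 2*I)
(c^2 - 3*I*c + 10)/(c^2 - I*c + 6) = (c - 5*I)/(c - 3*I)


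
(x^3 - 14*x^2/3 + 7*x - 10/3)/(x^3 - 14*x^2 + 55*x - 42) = (3*x^2 - 11*x + 10)/(3*(x^2 - 13*x + 42))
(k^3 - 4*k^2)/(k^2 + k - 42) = k^2*(k - 4)/(k^2 + k - 42)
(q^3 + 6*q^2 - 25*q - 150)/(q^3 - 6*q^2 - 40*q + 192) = (q^2 - 25)/(q^2 - 12*q + 32)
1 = 1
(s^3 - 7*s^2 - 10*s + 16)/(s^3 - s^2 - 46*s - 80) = (s - 1)/(s + 5)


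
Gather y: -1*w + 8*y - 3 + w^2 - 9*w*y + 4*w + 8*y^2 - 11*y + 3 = w^2 + 3*w + 8*y^2 + y*(-9*w - 3)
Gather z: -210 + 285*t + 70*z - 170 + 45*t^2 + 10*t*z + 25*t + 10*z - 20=45*t^2 + 310*t + z*(10*t + 80) - 400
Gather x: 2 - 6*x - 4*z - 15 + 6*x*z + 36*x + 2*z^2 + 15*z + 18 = x*(6*z + 30) + 2*z^2 + 11*z + 5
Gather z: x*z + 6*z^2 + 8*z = 6*z^2 + z*(x + 8)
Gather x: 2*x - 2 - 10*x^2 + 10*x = -10*x^2 + 12*x - 2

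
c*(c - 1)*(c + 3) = c^3 + 2*c^2 - 3*c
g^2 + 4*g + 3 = (g + 1)*(g + 3)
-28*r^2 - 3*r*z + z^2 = (-7*r + z)*(4*r + z)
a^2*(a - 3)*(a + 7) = a^4 + 4*a^3 - 21*a^2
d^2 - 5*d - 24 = (d - 8)*(d + 3)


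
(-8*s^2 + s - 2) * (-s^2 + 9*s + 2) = 8*s^4 - 73*s^3 - 5*s^2 - 16*s - 4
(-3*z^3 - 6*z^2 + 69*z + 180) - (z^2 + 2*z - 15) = -3*z^3 - 7*z^2 + 67*z + 195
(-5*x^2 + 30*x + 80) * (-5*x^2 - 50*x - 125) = 25*x^4 + 100*x^3 - 1275*x^2 - 7750*x - 10000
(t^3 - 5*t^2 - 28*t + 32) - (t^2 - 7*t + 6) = t^3 - 6*t^2 - 21*t + 26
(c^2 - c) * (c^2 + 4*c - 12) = c^4 + 3*c^3 - 16*c^2 + 12*c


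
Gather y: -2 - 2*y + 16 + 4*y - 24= 2*y - 10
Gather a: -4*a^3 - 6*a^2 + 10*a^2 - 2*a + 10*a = -4*a^3 + 4*a^2 + 8*a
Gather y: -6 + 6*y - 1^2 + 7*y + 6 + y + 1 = 14*y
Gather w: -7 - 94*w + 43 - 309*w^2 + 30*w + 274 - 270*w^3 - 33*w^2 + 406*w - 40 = -270*w^3 - 342*w^2 + 342*w + 270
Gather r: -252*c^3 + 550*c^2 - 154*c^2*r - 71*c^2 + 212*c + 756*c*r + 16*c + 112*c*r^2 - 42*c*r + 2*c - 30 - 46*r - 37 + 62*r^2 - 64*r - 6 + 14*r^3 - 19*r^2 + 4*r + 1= -252*c^3 + 479*c^2 + 230*c + 14*r^3 + r^2*(112*c + 43) + r*(-154*c^2 + 714*c - 106) - 72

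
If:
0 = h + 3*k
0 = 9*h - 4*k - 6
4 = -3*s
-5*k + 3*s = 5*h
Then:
No Solution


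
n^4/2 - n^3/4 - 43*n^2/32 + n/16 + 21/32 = (n/2 + 1/2)*(n - 7/4)*(n - 3/4)*(n + 1)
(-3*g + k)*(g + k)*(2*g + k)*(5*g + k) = -30*g^4 - 41*g^3*k - 7*g^2*k^2 + 5*g*k^3 + k^4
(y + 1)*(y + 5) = y^2 + 6*y + 5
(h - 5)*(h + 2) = h^2 - 3*h - 10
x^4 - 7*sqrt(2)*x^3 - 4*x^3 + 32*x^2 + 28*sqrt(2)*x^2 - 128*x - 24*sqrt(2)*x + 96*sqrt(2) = (x - 4)*(x - 3*sqrt(2))*(x - 2*sqrt(2))^2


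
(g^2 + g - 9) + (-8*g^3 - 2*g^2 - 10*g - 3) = -8*g^3 - g^2 - 9*g - 12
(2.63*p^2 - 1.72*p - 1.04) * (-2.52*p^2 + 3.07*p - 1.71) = -6.6276*p^4 + 12.4085*p^3 - 7.1569*p^2 - 0.2516*p + 1.7784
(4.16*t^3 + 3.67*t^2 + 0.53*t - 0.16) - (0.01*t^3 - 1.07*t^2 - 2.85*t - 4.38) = 4.15*t^3 + 4.74*t^2 + 3.38*t + 4.22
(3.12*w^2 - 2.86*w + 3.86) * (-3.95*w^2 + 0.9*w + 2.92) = -12.324*w^4 + 14.105*w^3 - 8.7106*w^2 - 4.8772*w + 11.2712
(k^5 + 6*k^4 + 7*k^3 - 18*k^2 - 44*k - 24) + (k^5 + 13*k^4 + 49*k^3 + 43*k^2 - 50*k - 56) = 2*k^5 + 19*k^4 + 56*k^3 + 25*k^2 - 94*k - 80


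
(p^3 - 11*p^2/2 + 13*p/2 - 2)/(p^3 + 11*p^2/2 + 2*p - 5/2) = (p^2 - 5*p + 4)/(p^2 + 6*p + 5)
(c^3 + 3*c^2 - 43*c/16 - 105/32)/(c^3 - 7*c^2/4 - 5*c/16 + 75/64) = 2*(2*c + 7)/(4*c - 5)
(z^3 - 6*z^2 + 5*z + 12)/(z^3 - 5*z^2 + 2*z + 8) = (z - 3)/(z - 2)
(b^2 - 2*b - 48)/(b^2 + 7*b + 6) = (b - 8)/(b + 1)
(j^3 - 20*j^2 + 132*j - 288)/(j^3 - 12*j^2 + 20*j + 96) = (j - 6)/(j + 2)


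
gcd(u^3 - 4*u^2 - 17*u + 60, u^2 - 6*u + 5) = u - 5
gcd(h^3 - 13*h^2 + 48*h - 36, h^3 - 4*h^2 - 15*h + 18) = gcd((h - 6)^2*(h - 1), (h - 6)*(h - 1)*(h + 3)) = h^2 - 7*h + 6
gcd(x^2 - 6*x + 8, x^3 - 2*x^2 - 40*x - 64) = 1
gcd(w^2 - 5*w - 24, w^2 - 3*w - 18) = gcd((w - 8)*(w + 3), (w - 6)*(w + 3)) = w + 3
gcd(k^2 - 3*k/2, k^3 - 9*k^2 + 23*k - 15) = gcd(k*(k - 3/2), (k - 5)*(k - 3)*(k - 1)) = 1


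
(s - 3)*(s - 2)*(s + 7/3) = s^3 - 8*s^2/3 - 17*s/3 + 14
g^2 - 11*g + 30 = (g - 6)*(g - 5)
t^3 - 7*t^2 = t^2*(t - 7)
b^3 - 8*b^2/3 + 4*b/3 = b*(b - 2)*(b - 2/3)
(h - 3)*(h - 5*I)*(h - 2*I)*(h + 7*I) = h^4 - 3*h^3 + 39*h^2 - 117*h - 70*I*h + 210*I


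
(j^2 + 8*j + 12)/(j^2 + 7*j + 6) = (j + 2)/(j + 1)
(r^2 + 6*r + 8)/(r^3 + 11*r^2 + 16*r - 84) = (r^2 + 6*r + 8)/(r^3 + 11*r^2 + 16*r - 84)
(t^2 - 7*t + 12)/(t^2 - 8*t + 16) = (t - 3)/(t - 4)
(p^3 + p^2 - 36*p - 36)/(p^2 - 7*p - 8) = (p^2 - 36)/(p - 8)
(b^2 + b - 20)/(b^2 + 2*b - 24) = (b + 5)/(b + 6)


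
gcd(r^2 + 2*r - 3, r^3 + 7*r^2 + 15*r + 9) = r + 3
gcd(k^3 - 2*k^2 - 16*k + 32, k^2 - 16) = k^2 - 16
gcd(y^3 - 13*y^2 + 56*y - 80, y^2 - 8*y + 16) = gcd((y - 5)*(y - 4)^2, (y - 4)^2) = y^2 - 8*y + 16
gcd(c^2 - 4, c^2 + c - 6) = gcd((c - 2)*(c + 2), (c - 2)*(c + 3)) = c - 2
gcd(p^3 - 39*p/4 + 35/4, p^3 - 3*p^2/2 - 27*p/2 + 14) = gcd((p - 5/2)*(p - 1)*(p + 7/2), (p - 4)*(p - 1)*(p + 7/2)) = p^2 + 5*p/2 - 7/2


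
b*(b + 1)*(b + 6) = b^3 + 7*b^2 + 6*b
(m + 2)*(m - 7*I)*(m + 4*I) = m^3 + 2*m^2 - 3*I*m^2 + 28*m - 6*I*m + 56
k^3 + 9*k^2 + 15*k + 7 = (k + 1)^2*(k + 7)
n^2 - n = n*(n - 1)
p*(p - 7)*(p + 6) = p^3 - p^2 - 42*p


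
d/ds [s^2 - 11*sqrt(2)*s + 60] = 2*s - 11*sqrt(2)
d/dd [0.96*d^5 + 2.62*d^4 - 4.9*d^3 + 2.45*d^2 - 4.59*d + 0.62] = 4.8*d^4 + 10.48*d^3 - 14.7*d^2 + 4.9*d - 4.59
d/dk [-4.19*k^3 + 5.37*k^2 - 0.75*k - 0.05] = -12.57*k^2 + 10.74*k - 0.75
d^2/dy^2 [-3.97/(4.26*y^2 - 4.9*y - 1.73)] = (-144.091944*y^2 + 165.73956*y + 3.97*(8.52*y - 4.9)*(17.04*y - 9.8) + 58.516212)/(-4.26*y^2 + 4.9*y + 1.73)^3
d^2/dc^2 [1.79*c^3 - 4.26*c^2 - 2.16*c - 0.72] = 10.74*c - 8.52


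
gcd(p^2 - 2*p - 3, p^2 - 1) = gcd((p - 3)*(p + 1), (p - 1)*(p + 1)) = p + 1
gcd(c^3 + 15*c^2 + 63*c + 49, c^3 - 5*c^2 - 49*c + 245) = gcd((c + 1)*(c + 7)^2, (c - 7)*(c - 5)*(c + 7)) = c + 7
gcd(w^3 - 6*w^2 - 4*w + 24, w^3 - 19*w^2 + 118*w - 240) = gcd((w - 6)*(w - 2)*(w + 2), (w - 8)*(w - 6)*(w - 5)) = w - 6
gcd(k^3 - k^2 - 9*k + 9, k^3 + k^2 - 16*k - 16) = 1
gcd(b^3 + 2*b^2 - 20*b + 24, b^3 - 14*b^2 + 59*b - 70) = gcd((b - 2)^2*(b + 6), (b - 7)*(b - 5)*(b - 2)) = b - 2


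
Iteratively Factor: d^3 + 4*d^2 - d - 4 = (d + 4)*(d^2 - 1) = (d + 1)*(d + 4)*(d - 1)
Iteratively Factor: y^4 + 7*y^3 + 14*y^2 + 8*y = (y)*(y^3 + 7*y^2 + 14*y + 8) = y*(y + 4)*(y^2 + 3*y + 2) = y*(y + 2)*(y + 4)*(y + 1)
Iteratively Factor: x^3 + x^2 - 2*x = (x - 1)*(x^2 + 2*x) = x*(x - 1)*(x + 2)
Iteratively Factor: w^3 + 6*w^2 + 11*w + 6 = (w + 2)*(w^2 + 4*w + 3) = (w + 1)*(w + 2)*(w + 3)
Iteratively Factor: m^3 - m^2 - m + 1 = (m - 1)*(m^2 - 1) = (m - 1)*(m + 1)*(m - 1)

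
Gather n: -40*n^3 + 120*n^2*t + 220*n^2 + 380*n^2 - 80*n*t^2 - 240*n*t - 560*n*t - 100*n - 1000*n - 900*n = -40*n^3 + n^2*(120*t + 600) + n*(-80*t^2 - 800*t - 2000)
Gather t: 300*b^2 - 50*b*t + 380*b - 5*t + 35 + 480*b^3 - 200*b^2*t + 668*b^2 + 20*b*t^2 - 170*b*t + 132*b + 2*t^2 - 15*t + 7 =480*b^3 + 968*b^2 + 512*b + t^2*(20*b + 2) + t*(-200*b^2 - 220*b - 20) + 42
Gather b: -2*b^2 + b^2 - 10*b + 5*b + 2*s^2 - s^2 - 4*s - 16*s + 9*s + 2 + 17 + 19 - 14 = -b^2 - 5*b + s^2 - 11*s + 24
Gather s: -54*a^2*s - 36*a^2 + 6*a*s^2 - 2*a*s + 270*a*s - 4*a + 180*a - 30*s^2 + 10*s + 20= -36*a^2 + 176*a + s^2*(6*a - 30) + s*(-54*a^2 + 268*a + 10) + 20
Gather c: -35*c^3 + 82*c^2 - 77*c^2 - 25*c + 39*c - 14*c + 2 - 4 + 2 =-35*c^3 + 5*c^2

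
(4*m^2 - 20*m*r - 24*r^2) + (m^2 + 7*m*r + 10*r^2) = 5*m^2 - 13*m*r - 14*r^2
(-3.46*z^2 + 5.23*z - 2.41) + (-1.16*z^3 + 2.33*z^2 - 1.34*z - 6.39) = -1.16*z^3 - 1.13*z^2 + 3.89*z - 8.8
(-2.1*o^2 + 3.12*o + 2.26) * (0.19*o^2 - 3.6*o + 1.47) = -0.399*o^4 + 8.1528*o^3 - 13.8896*o^2 - 3.5496*o + 3.3222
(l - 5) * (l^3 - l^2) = l^4 - 6*l^3 + 5*l^2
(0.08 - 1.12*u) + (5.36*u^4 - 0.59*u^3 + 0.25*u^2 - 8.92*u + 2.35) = 5.36*u^4 - 0.59*u^3 + 0.25*u^2 - 10.04*u + 2.43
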